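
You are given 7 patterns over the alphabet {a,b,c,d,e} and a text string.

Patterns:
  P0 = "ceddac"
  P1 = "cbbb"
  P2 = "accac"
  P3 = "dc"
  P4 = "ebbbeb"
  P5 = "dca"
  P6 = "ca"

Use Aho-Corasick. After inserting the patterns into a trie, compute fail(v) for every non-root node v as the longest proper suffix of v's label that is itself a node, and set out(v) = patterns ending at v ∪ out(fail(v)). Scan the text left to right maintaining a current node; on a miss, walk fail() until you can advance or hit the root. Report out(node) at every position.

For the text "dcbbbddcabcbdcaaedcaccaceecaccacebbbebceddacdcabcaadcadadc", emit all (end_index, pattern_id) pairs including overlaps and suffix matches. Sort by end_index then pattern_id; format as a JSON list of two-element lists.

Build:
Trie (insert patterns):
  0='ε' goto a→10 c→1 d→15 e→17
  1='c' goto a→24 b→7 e→2
  2='ce' goto d→3
  3='ced' goto d→4
  4='cedd' goto a→5
  5='cedda' goto c→6
  6='ceddac' goto ·  ←P0
  7='cb' goto b→8
  8='cbb' goto b→9
  9='cbbb' goto ·  ←P1
  10='a' goto c→11
  11='ac' goto c→12
  12='acc' goto a→13
  13='acca' goto c→14
  14='accac' goto ·  ←P2
  15='d' goto c→16
  16='dc' goto a→23  ←P3
  17='e' goto b→18
  18='eb' goto b→19
  19='ebb' goto b→20
  20='ebbb' goto e→21
  21='ebbbe' goto b→22
  22='ebbbeb' goto ·  ←P4
  23='dca' goto ·  ←P5
  24='ca' goto ·  ←P6

Failure links (BFS by depth):
  fail(1) 'c': from fail(0)=0 chase 'c': 0 ⇒ 0;  out=∅∪out(0)=∅
  fail(10) 'a': from fail(0)=0 chase 'a': 0 ⇒ 0;  out=∅∪out(0)=∅
  fail(15) 'd': from fail(0)=0 chase 'd': 0 ⇒ 0;  out=∅∪out(0)=∅
  fail(17) 'e': from fail(0)=0 chase 'e': 0 ⇒ 0;  out=∅∪out(0)=∅
  fail(2) 'ce': from fail(1)=0 chase 'e': 0 ⇒ 17;  out=∅∪out(17)=∅
  fail(7) 'cb': from fail(1)=0 chase 'b': 0 ⇒ 0;  out=∅∪out(0)=∅
  fail(11) 'ac': from fail(10)=0 chase 'c': 0 ⇒ 1;  out=∅∪out(1)=∅
  fail(16) 'dc': from fail(15)=0 chase 'c': 0 ⇒ 1;  out={3}∪out(1)={3}
  fail(18) 'eb': from fail(17)=0 chase 'b': 0 ⇒ 0;  out=∅∪out(0)=∅
  fail(24) 'ca': from fail(1)=0 chase 'a': 0 ⇒ 10;  out={6}∪out(10)={6}
  fail(3) 'ced': from fail(2)=17 chase 'd': 17→0 ⇒ 15;  out=∅∪out(15)=∅
  fail(8) 'cbb': from fail(7)=0 chase 'b': 0 ⇒ 0;  out=∅∪out(0)=∅
  fail(12) 'acc': from fail(11)=1 chase 'c': 1→0 ⇒ 1;  out=∅∪out(1)=∅
  fail(19) 'ebb': from fail(18)=0 chase 'b': 0 ⇒ 0;  out=∅∪out(0)=∅
  fail(23) 'dca': from fail(16)=1 chase 'a': 1 ⇒ 24;  out={5}∪out(24)={5,6}
  fail(4) 'cedd': from fail(3)=15 chase 'd': 15→0 ⇒ 15;  out=∅∪out(15)=∅
  fail(9) 'cbbb': from fail(8)=0 chase 'b': 0 ⇒ 0;  out={1}∪out(0)={1}
  fail(13) 'acca': from fail(12)=1 chase 'a': 1 ⇒ 24;  out=∅∪out(24)={6}
  fail(20) 'ebbb': from fail(19)=0 chase 'b': 0 ⇒ 0;  out=∅∪out(0)=∅
  fail(5) 'cedda': from fail(4)=15 chase 'a': 15→0 ⇒ 10;  out=∅∪out(10)=∅
  fail(14) 'accac': from fail(13)=24 chase 'c': 24→10 ⇒ 11;  out={2}∪out(11)={2}
  fail(21) 'ebbbe': from fail(20)=0 chase 'e': 0 ⇒ 17;  out=∅∪out(17)=∅
  fail(6) 'ceddac': from fail(5)=10 chase 'c': 10 ⇒ 11;  out={0}∪out(11)={0}
  fail(22) 'ebbbeb': from fail(21)=17 chase 'b': 17 ⇒ 18;  out={4}∪out(18)={4}

Text stream:
i=0 'd': node 0→15
i=1 'c': node 15→16  emit P3@[0:1]
i=2 'b': node 16→7 (via fail)
i=3 'b': node 7→8
i=4 'b': node 8→9  emit P1@[1:4]
i=5 'd': node 9→15 (via fail)
i=6 'd': node 15→15 (via fail)
i=7 'c': node 15→16  emit P3@[6:7]
i=8 'a': node 16→23  emit P5@[6:8],P6@[7:8]
i=9 'b': node 23→0 (via fail)
i=10 'c': node 0→1
i=11 'b': node 1→7
i=12 'd': node 7→15 (via fail)
i=13 'c': node 15→16  emit P3@[12:13]
i=14 'a': node 16→23  emit P5@[12:14],P6@[13:14]
i=15 'a': node 23→10 (via fail)
i=16 'e': node 10→17 (via fail)
i=17 'd': node 17→15 (via fail)
i=18 'c': node 15→16  emit P3@[17:18]
i=19 'a': node 16→23  emit P5@[17:19],P6@[18:19]
i=20 'c': node 23→11 (via fail)
i=21 'c': node 11→12
i=22 'a': node 12→13  emit P6@[21:22]
i=23 'c': node 13→14  emit P2@[19:23]
i=24 'e': node 14→2 (via fail)
i=25 'e': node 2→17 (via fail)
i=26 'c': node 17→1 (via fail)
i=27 'a': node 1→24  emit P6@[26:27]
i=28 'c': node 24→11 (via fail)
i=29 'c': node 11→12
i=30 'a': node 12→13  emit P6@[29:30]
i=31 'c': node 13→14  emit P2@[27:31]
i=32 'e': node 14→2 (via fail)
i=33 'b': node 2→18 (via fail)
i=34 'b': node 18→19
i=35 'b': node 19→20
i=36 'e': node 20→21
i=37 'b': node 21→22  emit P4@[32:37]
i=38 'c': node 22→1 (via fail)
i=39 'e': node 1→2
i=40 'd': node 2→3
i=41 'd': node 3→4
i=42 'a': node 4→5
i=43 'c': node 5→6  emit P0@[38:43]
i=44 'd': node 6→15 (via fail)
i=45 'c': node 15→16  emit P3@[44:45]
i=46 'a': node 16→23  emit P5@[44:46],P6@[45:46]
i=47 'b': node 23→0 (via fail)
i=48 'c': node 0→1
i=49 'a': node 1→24  emit P6@[48:49]
i=50 'a': node 24→10 (via fail)
i=51 'd': node 10→15 (via fail)
i=52 'c': node 15→16  emit P3@[51:52]
i=53 'a': node 16→23  emit P5@[51:53],P6@[52:53]
i=54 'd': node 23→15 (via fail)
i=55 'a': node 15→10 (via fail)
i=56 'd': node 10→15 (via fail)
i=57 'c': node 15→16  emit P3@[56:57]

All matches (sorted): [[1,3],[4,1],[7,3],[8,5],[8,6],[13,3],[14,5],[14,6],[18,3],[19,5],[19,6],[22,6],[23,2],[27,6],[30,6],[31,2],[37,4],[43,0],[45,3],[46,5],[46,6],[49,6],[52,3],[53,5],[53,6],[57,3]]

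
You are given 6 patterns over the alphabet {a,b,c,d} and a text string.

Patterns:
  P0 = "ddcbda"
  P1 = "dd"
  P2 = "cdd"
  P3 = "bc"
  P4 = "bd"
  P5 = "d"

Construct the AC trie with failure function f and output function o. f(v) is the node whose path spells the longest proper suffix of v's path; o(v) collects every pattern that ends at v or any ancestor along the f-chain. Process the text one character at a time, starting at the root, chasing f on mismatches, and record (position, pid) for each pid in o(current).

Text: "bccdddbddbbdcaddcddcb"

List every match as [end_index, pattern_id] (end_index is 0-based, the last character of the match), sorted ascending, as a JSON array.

Construct AC machine:
Trie (insert patterns):
  n0 'ε': b→10 c→7 d→1
  n1 'd': d→2  ←P5
  n2 'dd': c→3  ←P1
  n3 'ddc': b→4
  n4 'ddcb': d→5
  n5 'ddcbd': a→6
  n6 'ddcbda': ·  ←P0
  n7 'c': d→8
  n8 'cd': d→9
  n9 'cdd': ·  ←P2
  n10 'b': c→11 d→12
  n11 'bc': ·  ←P3
  n12 'bd': ·  ←P4

Failure links (BFS by depth):
  fail(1) 'd': from fail(0)=0 chase 'd': 0 ⇒ 0;  out={5}∪out(0)={5}
  fail(7) 'c': from fail(0)=0 chase 'c': 0 ⇒ 0;  out=∅∪out(0)=∅
  fail(10) 'b': from fail(0)=0 chase 'b': 0 ⇒ 0;  out=∅∪out(0)=∅
  fail(2) 'dd': from fail(1)=0 chase 'd': 0 ⇒ 1;  out={1}∪out(1)={1,5}
  fail(8) 'cd': from fail(7)=0 chase 'd': 0 ⇒ 1;  out=∅∪out(1)={5}
  fail(11) 'bc': from fail(10)=0 chase 'c': 0 ⇒ 7;  out={3}∪out(7)={3}
  fail(12) 'bd': from fail(10)=0 chase 'd': 0 ⇒ 1;  out={4}∪out(1)={4,5}
  fail(3) 'ddc': from fail(2)=1 chase 'c': 1→0 ⇒ 7;  out=∅∪out(7)=∅
  fail(9) 'cdd': from fail(8)=1 chase 'd': 1 ⇒ 2;  out={2}∪out(2)={1,2,5}
  fail(4) 'ddcb': from fail(3)=7 chase 'b': 7→0 ⇒ 10;  out=∅∪out(10)=∅
  fail(5) 'ddcbd': from fail(4)=10 chase 'd': 10 ⇒ 12;  out=∅∪out(12)={4,5}
  fail(6) 'ddcbda': from fail(5)=12 chase 'a': 12→1→0 ⇒ 0;  out={0}∪out(0)={0}

Run:
pos 0 'b': at 10
pos 1 'c': at 11  emit P3@[0:1]
pos 2 'c': at 7 (fail-walked)
pos 3 'd': at 8  emit P5@[3:3]
pos 4 'd': at 9  emit P1@[3:4],P2@[2:4],P5@[4:4]
pos 5 'd': at 2 (fail-walked)  emit P1@[4:5],P5@[5:5]
pos 6 'b': at 10 (fail-walked)
pos 7 'd': at 12  emit P4@[6:7],P5@[7:7]
pos 8 'd': at 2 (fail-walked)  emit P1@[7:8],P5@[8:8]
pos 9 'b': at 10 (fail-walked)
pos 10 'b': at 10 (fail-walked)
pos 11 'd': at 12  emit P4@[10:11],P5@[11:11]
pos 12 'c': at 7 (fail-walked)
pos 13 'a': at 0 (fail-walked)
pos 14 'd': at 1  emit P5@[14:14]
pos 15 'd': at 2  emit P1@[14:15],P5@[15:15]
pos 16 'c': at 3
pos 17 'd': at 8 (fail-walked)  emit P5@[17:17]
pos 18 'd': at 9  emit P1@[17:18],P2@[16:18],P5@[18:18]
pos 19 'c': at 3 (fail-walked)
pos 20 'b': at 4

Result: [[1,3],[3,5],[4,1],[4,2],[4,5],[5,1],[5,5],[7,4],[7,5],[8,1],[8,5],[11,4],[11,5],[14,5],[15,1],[15,5],[17,5],[18,1],[18,2],[18,5]]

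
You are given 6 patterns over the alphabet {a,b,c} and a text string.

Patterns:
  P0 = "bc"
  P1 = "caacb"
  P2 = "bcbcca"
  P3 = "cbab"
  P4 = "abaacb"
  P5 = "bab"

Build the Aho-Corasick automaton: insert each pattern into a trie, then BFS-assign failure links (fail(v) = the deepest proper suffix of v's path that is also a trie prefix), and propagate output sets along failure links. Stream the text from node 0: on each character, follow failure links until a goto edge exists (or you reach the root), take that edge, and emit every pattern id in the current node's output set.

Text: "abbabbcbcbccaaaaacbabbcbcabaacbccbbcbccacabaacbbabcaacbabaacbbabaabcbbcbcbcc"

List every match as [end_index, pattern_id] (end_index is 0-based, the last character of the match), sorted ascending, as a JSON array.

Build automaton:
Trie (insert patterns):
  0='ε' goto a→15 b→1 c→3
  1='b' goto a→21 c→2
  2='bc' goto b→8  [P0 ends]
  3='c' goto a→4 b→12
  4='ca' goto a→5
  5='caa' goto c→6
  6='caac' goto b→7
  7='caacb' goto ·  [P1 ends]
  8='bcb' goto c→9
  9='bcbc' goto c→10
  10='bcbcc' goto a→11
  11='bcbcca' goto ·  [P2 ends]
  12='cb' goto a→13
  13='cba' goto b→14
  14='cbab' goto ·  [P3 ends]
  15='a' goto b→16
  16='ab' goto a→17
  17='aba' goto a→18
  18='abaa' goto c→19
  19='abaac' goto b→20
  20='abaacb' goto ·  [P4 ends]
  21='ba' goto b→22
  22='bab' goto ·  [P5 ends]

BFS fail/out derivation:
  fail(1) 'b': from fail(0)=0 chase 'b': 0 ⇒ 0;  out=∅∪out(0)=∅
  fail(3) 'c': from fail(0)=0 chase 'c': 0 ⇒ 0;  out=∅∪out(0)=∅
  fail(15) 'a': from fail(0)=0 chase 'a': 0 ⇒ 0;  out=∅∪out(0)=∅
  fail(2) 'bc': from fail(1)=0 chase 'c': 0 ⇒ 3;  out={0}∪out(3)={0}
  fail(4) 'ca': from fail(3)=0 chase 'a': 0 ⇒ 15;  out=∅∪out(15)=∅
  fail(12) 'cb': from fail(3)=0 chase 'b': 0 ⇒ 1;  out=∅∪out(1)=∅
  fail(16) 'ab': from fail(15)=0 chase 'b': 0 ⇒ 1;  out=∅∪out(1)=∅
  fail(21) 'ba': from fail(1)=0 chase 'a': 0 ⇒ 15;  out=∅∪out(15)=∅
  fail(5) 'caa': from fail(4)=15 chase 'a': 15→0 ⇒ 15;  out=∅∪out(15)=∅
  fail(8) 'bcb': from fail(2)=3 chase 'b': 3 ⇒ 12;  out=∅∪out(12)=∅
  fail(13) 'cba': from fail(12)=1 chase 'a': 1 ⇒ 21;  out=∅∪out(21)=∅
  fail(17) 'aba': from fail(16)=1 chase 'a': 1 ⇒ 21;  out=∅∪out(21)=∅
  fail(22) 'bab': from fail(21)=15 chase 'b': 15 ⇒ 16;  out={5}∪out(16)={5}
  fail(6) 'caac': from fail(5)=15 chase 'c': 15→0 ⇒ 3;  out=∅∪out(3)=∅
  fail(9) 'bcbc': from fail(8)=12 chase 'c': 12→1 ⇒ 2;  out=∅∪out(2)={0}
  fail(14) 'cbab': from fail(13)=21 chase 'b': 21 ⇒ 22;  out={3}∪out(22)={3,5}
  fail(18) 'abaa': from fail(17)=21 chase 'a': 21→15→0 ⇒ 15;  out=∅∪out(15)=∅
  fail(7) 'caacb': from fail(6)=3 chase 'b': 3 ⇒ 12;  out={1}∪out(12)={1}
  fail(10) 'bcbcc': from fail(9)=2 chase 'c': 2→3→0 ⇒ 3;  out=∅∪out(3)=∅
  fail(19) 'abaac': from fail(18)=15 chase 'c': 15→0 ⇒ 3;  out=∅∪out(3)=∅
  fail(11) 'bcbcca': from fail(10)=3 chase 'a': 3 ⇒ 4;  out={2}∪out(4)={2}
  fail(20) 'abaacb': from fail(19)=3 chase 'b': 3 ⇒ 12;  out={4}∪out(12)={4}

Text stream:
i=0 'a': node 0→15
i=1 'b': node 15→16
i=2 'b': node 16→1 (fail-walked)
i=3 'a': node 1→21
i=4 'b': node 21→22  emit P5@[2:4]
i=5 'b': node 22→1 (fail-walked)
i=6 'c': node 1→2  emit P0@[5:6]
i=7 'b': node 2→8
i=8 'c': node 8→9  emit P0@[7:8]
i=9 'b': node 9→8 (fail-walked)
i=10 'c': node 8→9  emit P0@[9:10]
i=11 'c': node 9→10
i=12 'a': node 10→11  emit P2@[7:12]
i=13 'a': node 11→5 (fail-walked)
i=14 'a': node 5→15 (fail-walked)
i=15 'a': node 15→15 (fail-walked)
i=16 'a': node 15→15 (fail-walked)
i=17 'c': node 15→3 (fail-walked)
i=18 'b': node 3→12
i=19 'a': node 12→13
i=20 'b': node 13→14  emit P3@[17:20],P5@[18:20]
i=21 'b': node 14→1 (fail-walked)
i=22 'c': node 1→2  emit P0@[21:22]
i=23 'b': node 2→8
i=24 'c': node 8→9  emit P0@[23:24]
i=25 'a': node 9→4 (fail-walked)
i=26 'b': node 4→16 (fail-walked)
i=27 'a': node 16→17
i=28 'a': node 17→18
i=29 'c': node 18→19
i=30 'b': node 19→20  emit P4@[25:30]
i=31 'c': node 20→2 (fail-walked)  emit P0@[30:31]
i=32 'c': node 2→3 (fail-walked)
i=33 'b': node 3→12
i=34 'b': node 12→1 (fail-walked)
i=35 'c': node 1→2  emit P0@[34:35]
i=36 'b': node 2→8
i=37 'c': node 8→9  emit P0@[36:37]
i=38 'c': node 9→10
i=39 'a': node 10→11  emit P2@[34:39]
i=40 'c': node 11→3 (fail-walked)
i=41 'a': node 3→4
i=42 'b': node 4→16 (fail-walked)
i=43 'a': node 16→17
i=44 'a': node 17→18
i=45 'c': node 18→19
i=46 'b': node 19→20  emit P4@[41:46]
i=47 'b': node 20→1 (fail-walked)
i=48 'a': node 1→21
i=49 'b': node 21→22  emit P5@[47:49]
i=50 'c': node 22→2 (fail-walked)  emit P0@[49:50]
i=51 'a': node 2→4 (fail-walked)
i=52 'a': node 4→5
i=53 'c': node 5→6
i=54 'b': node 6→7  emit P1@[50:54]
i=55 'a': node 7→13 (fail-walked)
i=56 'b': node 13→14  emit P3@[53:56],P5@[54:56]
i=57 'a': node 14→17 (fail-walked)
i=58 'a': node 17→18
i=59 'c': node 18→19
i=60 'b': node 19→20  emit P4@[55:60]
i=61 'b': node 20→1 (fail-walked)
i=62 'a': node 1→21
i=63 'b': node 21→22  emit P5@[61:63]
i=64 'a': node 22→17 (fail-walked)
i=65 'a': node 17→18
i=66 'b': node 18→16 (fail-walked)
i=67 'c': node 16→2 (fail-walked)  emit P0@[66:67]
i=68 'b': node 2→8
i=69 'b': node 8→1 (fail-walked)
i=70 'c': node 1→2  emit P0@[69:70]
i=71 'b': node 2→8
i=72 'c': node 8→9  emit P0@[71:72]
i=73 'b': node 9→8 (fail-walked)
i=74 'c': node 8→9  emit P0@[73:74]
i=75 'c': node 9→10

Result: [[4,5],[6,0],[8,0],[10,0],[12,2],[20,3],[20,5],[22,0],[24,0],[30,4],[31,0],[35,0],[37,0],[39,2],[46,4],[49,5],[50,0],[54,1],[56,3],[56,5],[60,4],[63,5],[67,0],[70,0],[72,0],[74,0]]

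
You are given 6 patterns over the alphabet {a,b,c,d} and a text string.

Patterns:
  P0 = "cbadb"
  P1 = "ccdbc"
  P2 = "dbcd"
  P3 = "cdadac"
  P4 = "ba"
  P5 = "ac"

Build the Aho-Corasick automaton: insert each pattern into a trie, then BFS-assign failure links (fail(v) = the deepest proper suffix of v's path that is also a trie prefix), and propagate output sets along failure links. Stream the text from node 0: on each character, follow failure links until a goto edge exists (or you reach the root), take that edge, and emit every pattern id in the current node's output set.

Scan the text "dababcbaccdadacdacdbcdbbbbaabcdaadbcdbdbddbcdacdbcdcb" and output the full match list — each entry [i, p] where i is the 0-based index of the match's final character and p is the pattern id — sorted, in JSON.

Construct AC machine:
Trie (insert patterns):
  0='ε' goto a→21 b→19 c→1 d→10
  1='c' goto b→2 c→6 d→14
  2='cb' goto a→3
  3='cba' goto d→4
  4='cbad' goto b→5
  5='cbadb' goto ·  [P0 ends]
  6='cc' goto d→7
  7='ccd' goto b→8
  8='ccdb' goto c→9
  9='ccdbc' goto ·  [P1 ends]
  10='d' goto b→11
  11='db' goto c→12
  12='dbc' goto d→13
  13='dbcd' goto ·  [P2 ends]
  14='cd' goto a→15
  15='cda' goto d→16
  16='cdad' goto a→17
  17='cdada' goto c→18
  18='cdadac' goto ·  [P3 ends]
  19='b' goto a→20
  20='ba' goto ·  [P4 ends]
  21='a' goto c→22
  22='ac' goto ·  [P5 ends]

BFS fail/out derivation:
  fail(1) 'c': from fail(0)=0 chase 'c': 0 ⇒ 0;  out=∅∪out(0)=∅
  fail(10) 'd': from fail(0)=0 chase 'd': 0 ⇒ 0;  out=∅∪out(0)=∅
  fail(19) 'b': from fail(0)=0 chase 'b': 0 ⇒ 0;  out=∅∪out(0)=∅
  fail(21) 'a': from fail(0)=0 chase 'a': 0 ⇒ 0;  out=∅∪out(0)=∅
  fail(2) 'cb': from fail(1)=0 chase 'b': 0 ⇒ 19;  out=∅∪out(19)=∅
  fail(6) 'cc': from fail(1)=0 chase 'c': 0 ⇒ 1;  out=∅∪out(1)=∅
  fail(11) 'db': from fail(10)=0 chase 'b': 0 ⇒ 19;  out=∅∪out(19)=∅
  fail(14) 'cd': from fail(1)=0 chase 'd': 0 ⇒ 10;  out=∅∪out(10)=∅
  fail(20) 'ba': from fail(19)=0 chase 'a': 0 ⇒ 21;  out={4}∪out(21)={4}
  fail(22) 'ac': from fail(21)=0 chase 'c': 0 ⇒ 1;  out={5}∪out(1)={5}
  fail(3) 'cba': from fail(2)=19 chase 'a': 19 ⇒ 20;  out=∅∪out(20)={4}
  fail(7) 'ccd': from fail(6)=1 chase 'd': 1 ⇒ 14;  out=∅∪out(14)=∅
  fail(12) 'dbc': from fail(11)=19 chase 'c': 19→0 ⇒ 1;  out=∅∪out(1)=∅
  fail(15) 'cda': from fail(14)=10 chase 'a': 10→0 ⇒ 21;  out=∅∪out(21)=∅
  fail(4) 'cbad': from fail(3)=20 chase 'd': 20→21→0 ⇒ 10;  out=∅∪out(10)=∅
  fail(8) 'ccdb': from fail(7)=14 chase 'b': 14→10 ⇒ 11;  out=∅∪out(11)=∅
  fail(13) 'dbcd': from fail(12)=1 chase 'd': 1 ⇒ 14;  out={2}∪out(14)={2}
  fail(16) 'cdad': from fail(15)=21 chase 'd': 21→0 ⇒ 10;  out=∅∪out(10)=∅
  fail(5) 'cbadb': from fail(4)=10 chase 'b': 10 ⇒ 11;  out={0}∪out(11)={0}
  fail(9) 'ccdbc': from fail(8)=11 chase 'c': 11 ⇒ 12;  out={1}∪out(12)={1}
  fail(17) 'cdada': from fail(16)=10 chase 'a': 10→0 ⇒ 21;  out=∅∪out(21)=∅
  fail(18) 'cdadac': from fail(17)=21 chase 'c': 21 ⇒ 22;  out={3}∪out(22)={3,5}

Scan:
[0] read 'd'  n0⇒n10
[1] read 'a'  n10⇒n21 ·f
[2] read 'b'  n21⇒n19 ·f
[3] read 'a'  n19⇒n20  → match P4@[2:3]
[4] read 'b'  n20⇒n19 ·f
[5] read 'c'  n19⇒n1 ·f
[6] read 'b'  n1⇒n2
[7] read 'a'  n2⇒n3  → match P4@[6:7]
[8] read 'c'  n3⇒n22 ·f  → match P5@[7:8]
[9] read 'c'  n22⇒n6 ·f
[10] read 'd'  n6⇒n7
[11] read 'a'  n7⇒n15 ·f
[12] read 'd'  n15⇒n16
[13] read 'a'  n16⇒n17
[14] read 'c'  n17⇒n18  → match P3@[9:14],P5@[13:14]
[15] read 'd'  n18⇒n14 ·f
[16] read 'a'  n14⇒n15
[17] read 'c'  n15⇒n22 ·f  → match P5@[16:17]
[18] read 'd'  n22⇒n14 ·f
[19] read 'b'  n14⇒n11 ·f
[20] read 'c'  n11⇒n12
[21] read 'd'  n12⇒n13  → match P2@[18:21]
[22] read 'b'  n13⇒n11 ·f
[23] read 'b'  n11⇒n19 ·f
[24] read 'b'  n19⇒n19 ·f
[25] read 'b'  n19⇒n19 ·f
[26] read 'a'  n19⇒n20  → match P4@[25:26]
[27] read 'a'  n20⇒n21 ·f
[28] read 'b'  n21⇒n19 ·f
[29] read 'c'  n19⇒n1 ·f
[30] read 'd'  n1⇒n14
[31] read 'a'  n14⇒n15
[32] read 'a'  n15⇒n21 ·f
[33] read 'd'  n21⇒n10 ·f
[34] read 'b'  n10⇒n11
[35] read 'c'  n11⇒n12
[36] read 'd'  n12⇒n13  → match P2@[33:36]
[37] read 'b'  n13⇒n11 ·f
[38] read 'd'  n11⇒n10 ·f
[39] read 'b'  n10⇒n11
[40] read 'd'  n11⇒n10 ·f
[41] read 'd'  n10⇒n10 ·f
[42] read 'b'  n10⇒n11
[43] read 'c'  n11⇒n12
[44] read 'd'  n12⇒n13  → match P2@[41:44]
[45] read 'a'  n13⇒n15 ·f
[46] read 'c'  n15⇒n22 ·f  → match P5@[45:46]
[47] read 'd'  n22⇒n14 ·f
[48] read 'b'  n14⇒n11 ·f
[49] read 'c'  n11⇒n12
[50] read 'd'  n12⇒n13  → match P2@[47:50]
[51] read 'c'  n13⇒n1 ·f
[52] read 'b'  n1⇒n2

All matches (sorted): [[3,4],[7,4],[8,5],[14,3],[14,5],[17,5],[21,2],[26,4],[36,2],[44,2],[46,5],[50,2]]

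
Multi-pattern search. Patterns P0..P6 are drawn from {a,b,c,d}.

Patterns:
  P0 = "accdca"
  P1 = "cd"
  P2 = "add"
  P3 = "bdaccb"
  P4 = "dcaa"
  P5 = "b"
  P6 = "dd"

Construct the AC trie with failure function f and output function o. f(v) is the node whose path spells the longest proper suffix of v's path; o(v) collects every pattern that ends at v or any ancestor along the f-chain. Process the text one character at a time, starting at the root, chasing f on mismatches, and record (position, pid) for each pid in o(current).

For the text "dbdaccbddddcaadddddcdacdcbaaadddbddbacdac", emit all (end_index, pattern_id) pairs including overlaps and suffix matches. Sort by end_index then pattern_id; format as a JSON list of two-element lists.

Build:
Trie nodes:
  n0 'ε': a→1 b→11 c→7 d→17
  n1 'a': c→2 d→9
  n2 'ac': c→3
  n3 'acc': d→4
  n4 'accd': c→5
  n5 'accdc': a→6
  n6 'accdca': ·  ←P0
  n7 'c': d→8
  n8 'cd': ·  ←P1
  n9 'ad': d→10
  n10 'add': ·  ←P2
  n11 'b': d→12  ←P5
  n12 'bd': a→13
  n13 'bda': c→14
  n14 'bdac': c→15
  n15 'bdacc': b→16
  n16 'bdaccb': ·  ←P3
  n17 'd': c→18 d→21
  n18 'dc': a→19
  n19 'dca': a→20
  n20 'dcaa': ·  ←P4
  n21 'dd': ·  ←P6

BFS fail/out derivation:
  n1('a'): parent n0 fail=0; on 'a' 0 → fail=0;  out ∅∪∅=∅
  n7('c'): parent n0 fail=0; on 'c' 0 → fail=0;  out ∅∪∅=∅
  n11('b'): parent n0 fail=0; on 'b' 0 → fail=0;  out {5}∪∅={5}
  n17('d'): parent n0 fail=0; on 'd' 0 → fail=0;  out ∅∪∅=∅
  n2('ac'): parent n1 fail=0; on 'c' 0 → fail=7;  out ∅∪∅=∅
  n8('cd'): parent n7 fail=0; on 'd' 0 → fail=17;  out {1}∪∅={1}
  n9('ad'): parent n1 fail=0; on 'd' 0 → fail=17;  out ∅∪∅=∅
  n12('bd'): parent n11 fail=0; on 'd' 0 → fail=17;  out ∅∪∅=∅
  n18('dc'): parent n17 fail=0; on 'c' 0 → fail=7;  out ∅∪∅=∅
  n21('dd'): parent n17 fail=0; on 'd' 0 → fail=17;  out {6}∪∅={6}
  n3('acc'): parent n2 fail=7; on 'c' 7→0 → fail=7;  out ∅∪∅=∅
  n10('add'): parent n9 fail=17; on 'd' 17 → fail=21;  out {2}∪{6}={2,6}
  n13('bda'): parent n12 fail=17; on 'a' 17→0 → fail=1;  out ∅∪∅=∅
  n19('dca'): parent n18 fail=7; on 'a' 7→0 → fail=1;  out ∅∪∅=∅
  n4('accd'): parent n3 fail=7; on 'd' 7 → fail=8;  out ∅∪{1}={1}
  n14('bdac'): parent n13 fail=1; on 'c' 1 → fail=2;  out ∅∪∅=∅
  n20('dcaa'): parent n19 fail=1; on 'a' 1→0 → fail=1;  out {4}∪∅={4}
  n5('accdc'): parent n4 fail=8; on 'c' 8→17 → fail=18;  out ∅∪∅=∅
  n15('bdacc'): parent n14 fail=2; on 'c' 2 → fail=3;  out ∅∪∅=∅
  n6('accdca'): parent n5 fail=18; on 'a' 18 → fail=19;  out {0}∪∅={0}
  n16('bdaccb'): parent n15 fail=3; on 'b' 3→7→0 → fail=11;  out {3}∪{5}={3,5}

Text stream:
[0] read 'd'  n0⇒n17
[1] read 'b'  n17⇒n11 (fail-walked)  emit P5@[1:1]
[2] read 'd'  n11⇒n12
[3] read 'a'  n12⇒n13
[4] read 'c'  n13⇒n14
[5] read 'c'  n14⇒n15
[6] read 'b'  n15⇒n16  emit P3@[1:6],P5@[6:6]
[7] read 'd'  n16⇒n12 (fail-walked)
[8] read 'd'  n12⇒n21 (fail-walked)  emit P6@[7:8]
[9] read 'd'  n21⇒n21 (fail-walked)  emit P6@[8:9]
[10] read 'd'  n21⇒n21 (fail-walked)  emit P6@[9:10]
[11] read 'c'  n21⇒n18 (fail-walked)
[12] read 'a'  n18⇒n19
[13] read 'a'  n19⇒n20  emit P4@[10:13]
[14] read 'd'  n20⇒n9 (fail-walked)
[15] read 'd'  n9⇒n10  emit P2@[13:15],P6@[14:15]
[16] read 'd'  n10⇒n21 (fail-walked)  emit P6@[15:16]
[17] read 'd'  n21⇒n21 (fail-walked)  emit P6@[16:17]
[18] read 'd'  n21⇒n21 (fail-walked)  emit P6@[17:18]
[19] read 'c'  n21⇒n18 (fail-walked)
[20] read 'd'  n18⇒n8 (fail-walked)  emit P1@[19:20]
[21] read 'a'  n8⇒n1 (fail-walked)
[22] read 'c'  n1⇒n2
[23] read 'd'  n2⇒n8 (fail-walked)  emit P1@[22:23]
[24] read 'c'  n8⇒n18 (fail-walked)
[25] read 'b'  n18⇒n11 (fail-walked)  emit P5@[25:25]
[26] read 'a'  n11⇒n1 (fail-walked)
[27] read 'a'  n1⇒n1 (fail-walked)
[28] read 'a'  n1⇒n1 (fail-walked)
[29] read 'd'  n1⇒n9
[30] read 'd'  n9⇒n10  emit P2@[28:30],P6@[29:30]
[31] read 'd'  n10⇒n21 (fail-walked)  emit P6@[30:31]
[32] read 'b'  n21⇒n11 (fail-walked)  emit P5@[32:32]
[33] read 'd'  n11⇒n12
[34] read 'd'  n12⇒n21 (fail-walked)  emit P6@[33:34]
[35] read 'b'  n21⇒n11 (fail-walked)  emit P5@[35:35]
[36] read 'a'  n11⇒n1 (fail-walked)
[37] read 'c'  n1⇒n2
[38] read 'd'  n2⇒n8 (fail-walked)  emit P1@[37:38]
[39] read 'a'  n8⇒n1 (fail-walked)
[40] read 'c'  n1⇒n2

All matches (sorted): [[1,5],[6,3],[6,5],[8,6],[9,6],[10,6],[13,4],[15,2],[15,6],[16,6],[17,6],[18,6],[20,1],[23,1],[25,5],[30,2],[30,6],[31,6],[32,5],[34,6],[35,5],[38,1]]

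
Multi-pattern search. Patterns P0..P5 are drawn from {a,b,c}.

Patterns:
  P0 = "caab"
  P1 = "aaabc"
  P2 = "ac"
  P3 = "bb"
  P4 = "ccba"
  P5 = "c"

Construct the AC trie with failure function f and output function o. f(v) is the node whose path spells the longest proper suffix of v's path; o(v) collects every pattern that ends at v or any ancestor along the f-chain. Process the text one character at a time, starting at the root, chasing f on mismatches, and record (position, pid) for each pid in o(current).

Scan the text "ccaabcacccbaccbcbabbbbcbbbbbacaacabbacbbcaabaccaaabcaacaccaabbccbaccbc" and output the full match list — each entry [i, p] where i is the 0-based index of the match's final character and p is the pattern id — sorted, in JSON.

Construct AC machine:
Trie (insert patterns):
  0='ε' goto a→5 b→11 c→1
  1='c' goto a→2 c→13  ←P5
  2='ca' goto a→3
  3='caa' goto b→4
  4='caab' goto ·  ←P0
  5='a' goto a→6 c→10
  6='aa' goto a→7
  7='aaa' goto b→8
  8='aaab' goto c→9
  9='aaabc' goto ·  ←P1
  10='ac' goto ·  ←P2
  11='b' goto b→12
  12='bb' goto ·  ←P3
  13='cc' goto b→14
  14='ccb' goto a→15
  15='ccba' goto ·  ←P4

BFS fail/out derivation:
  n1('c'): parent n0 fail=0; on 'c' 0 → fail=0;  out {5}∪∅={5}
  n5('a'): parent n0 fail=0; on 'a' 0 → fail=0;  out ∅∪∅=∅
  n11('b'): parent n0 fail=0; on 'b' 0 → fail=0;  out ∅∪∅=∅
  n2('ca'): parent n1 fail=0; on 'a' 0 → fail=5;  out ∅∪∅=∅
  n6('aa'): parent n5 fail=0; on 'a' 0 → fail=5;  out ∅∪∅=∅
  n10('ac'): parent n5 fail=0; on 'c' 0 → fail=1;  out {2}∪{5}={2,5}
  n12('bb'): parent n11 fail=0; on 'b' 0 → fail=11;  out {3}∪∅={3}
  n13('cc'): parent n1 fail=0; on 'c' 0 → fail=1;  out ∅∪{5}={5}
  n3('caa'): parent n2 fail=5; on 'a' 5 → fail=6;  out ∅∪∅=∅
  n7('aaa'): parent n6 fail=5; on 'a' 5 → fail=6;  out ∅∪∅=∅
  n14('ccb'): parent n13 fail=1; on 'b' 1→0 → fail=11;  out ∅∪∅=∅
  n4('caab'): parent n3 fail=6; on 'b' 6→5→0 → fail=11;  out {0}∪∅={0}
  n8('aaab'): parent n7 fail=6; on 'b' 6→5→0 → fail=11;  out ∅∪∅=∅
  n15('ccba'): parent n14 fail=11; on 'a' 11→0 → fail=5;  out {4}∪∅={4}
  n9('aaabc'): parent n8 fail=11; on 'c' 11→0 → fail=1;  out {1}∪{5}={1,5}

Text stream:
i=0 'c': node 0→1  → match P5@[0:0]
i=1 'c': node 1→13  → match P5@[1:1]
i=2 'a': node 13→2 (fail-walked)
i=3 'a': node 2→3
i=4 'b': node 3→4  → match P0@[1:4]
i=5 'c': node 4→1 (fail-walked)  → match P5@[5:5]
i=6 'a': node 1→2
i=7 'c': node 2→10 (fail-walked)  → match P2@[6:7],P5@[7:7]
i=8 'c': node 10→13 (fail-walked)  → match P5@[8:8]
i=9 'c': node 13→13 (fail-walked)  → match P5@[9:9]
i=10 'b': node 13→14
i=11 'a': node 14→15  → match P4@[8:11]
i=12 'c': node 15→10 (fail-walked)  → match P2@[11:12],P5@[12:12]
i=13 'c': node 10→13 (fail-walked)  → match P5@[13:13]
i=14 'b': node 13→14
i=15 'c': node 14→1 (fail-walked)  → match P5@[15:15]
i=16 'b': node 1→11 (fail-walked)
i=17 'a': node 11→5 (fail-walked)
i=18 'b': node 5→11 (fail-walked)
i=19 'b': node 11→12  → match P3@[18:19]
i=20 'b': node 12→12 (fail-walked)  → match P3@[19:20]
i=21 'b': node 12→12 (fail-walked)  → match P3@[20:21]
i=22 'c': node 12→1 (fail-walked)  → match P5@[22:22]
i=23 'b': node 1→11 (fail-walked)
i=24 'b': node 11→12  → match P3@[23:24]
i=25 'b': node 12→12 (fail-walked)  → match P3@[24:25]
i=26 'b': node 12→12 (fail-walked)  → match P3@[25:26]
i=27 'b': node 12→12 (fail-walked)  → match P3@[26:27]
i=28 'a': node 12→5 (fail-walked)
i=29 'c': node 5→10  → match P2@[28:29],P5@[29:29]
i=30 'a': node 10→2 (fail-walked)
i=31 'a': node 2→3
i=32 'c': node 3→10 (fail-walked)  → match P2@[31:32],P5@[32:32]
i=33 'a': node 10→2 (fail-walked)
i=34 'b': node 2→11 (fail-walked)
i=35 'b': node 11→12  → match P3@[34:35]
i=36 'a': node 12→5 (fail-walked)
i=37 'c': node 5→10  → match P2@[36:37],P5@[37:37]
i=38 'b': node 10→11 (fail-walked)
i=39 'b': node 11→12  → match P3@[38:39]
i=40 'c': node 12→1 (fail-walked)  → match P5@[40:40]
i=41 'a': node 1→2
i=42 'a': node 2→3
i=43 'b': node 3→4  → match P0@[40:43]
i=44 'a': node 4→5 (fail-walked)
i=45 'c': node 5→10  → match P2@[44:45],P5@[45:45]
i=46 'c': node 10→13 (fail-walked)  → match P5@[46:46]
i=47 'a': node 13→2 (fail-walked)
i=48 'a': node 2→3
i=49 'a': node 3→7 (fail-walked)
i=50 'b': node 7→8
i=51 'c': node 8→9  → match P1@[47:51],P5@[51:51]
i=52 'a': node 9→2 (fail-walked)
i=53 'a': node 2→3
i=54 'c': node 3→10 (fail-walked)  → match P2@[53:54],P5@[54:54]
i=55 'a': node 10→2 (fail-walked)
i=56 'c': node 2→10 (fail-walked)  → match P2@[55:56],P5@[56:56]
i=57 'c': node 10→13 (fail-walked)  → match P5@[57:57]
i=58 'a': node 13→2 (fail-walked)
i=59 'a': node 2→3
i=60 'b': node 3→4  → match P0@[57:60]
i=61 'b': node 4→12 (fail-walked)  → match P3@[60:61]
i=62 'c': node 12→1 (fail-walked)  → match P5@[62:62]
i=63 'c': node 1→13  → match P5@[63:63]
i=64 'b': node 13→14
i=65 'a': node 14→15  → match P4@[62:65]
i=66 'c': node 15→10 (fail-walked)  → match P2@[65:66],P5@[66:66]
i=67 'c': node 10→13 (fail-walked)  → match P5@[67:67]
i=68 'b': node 13→14
i=69 'c': node 14→1 (fail-walked)  → match P5@[69:69]

Result: [[0,5],[1,5],[4,0],[5,5],[7,2],[7,5],[8,5],[9,5],[11,4],[12,2],[12,5],[13,5],[15,5],[19,3],[20,3],[21,3],[22,5],[24,3],[25,3],[26,3],[27,3],[29,2],[29,5],[32,2],[32,5],[35,3],[37,2],[37,5],[39,3],[40,5],[43,0],[45,2],[45,5],[46,5],[51,1],[51,5],[54,2],[54,5],[56,2],[56,5],[57,5],[60,0],[61,3],[62,5],[63,5],[65,4],[66,2],[66,5],[67,5],[69,5]]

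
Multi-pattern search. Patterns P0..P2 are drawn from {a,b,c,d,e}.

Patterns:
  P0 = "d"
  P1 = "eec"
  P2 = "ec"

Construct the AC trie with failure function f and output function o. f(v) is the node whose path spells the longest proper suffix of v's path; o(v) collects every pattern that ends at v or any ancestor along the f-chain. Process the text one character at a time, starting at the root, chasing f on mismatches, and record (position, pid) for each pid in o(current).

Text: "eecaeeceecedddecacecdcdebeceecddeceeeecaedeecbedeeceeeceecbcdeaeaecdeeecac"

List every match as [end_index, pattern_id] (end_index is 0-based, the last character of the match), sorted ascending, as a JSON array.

Construct AC machine:
Trie nodes:
  n0 'ε': d→1 e→2
  n1 'd': ·  [P0 ends]
  n2 'e': c→5 e→3
  n3 'ee': c→4
  n4 'eec': ·  [P1 ends]
  n5 'ec': ·  [P2 ends]

BFS fail/out derivation:
  n1('d'): parent n0 fail=0; on 'd' 0 → fail=0;  out {0}∪∅={0}
  n2('e'): parent n0 fail=0; on 'e' 0 → fail=0;  out ∅∪∅=∅
  n3('ee'): parent n2 fail=0; on 'e' 0 → fail=2;  out ∅∪∅=∅
  n5('ec'): parent n2 fail=0; on 'c' 0 → fail=0;  out {2}∪∅={2}
  n4('eec'): parent n3 fail=2; on 'c' 2 → fail=5;  out {1}∪{2}={1,2}

Text stream:
pos 0 'e': at 2
pos 1 'e': at 3
pos 2 'c': at 4  ** P1@[0:2],P2@[1:2]
pos 3 'a': at 0 (via fail)
pos 4 'e': at 2
pos 5 'e': at 3
pos 6 'c': at 4  ** P1@[4:6],P2@[5:6]
pos 7 'e': at 2 (via fail)
pos 8 'e': at 3
pos 9 'c': at 4  ** P1@[7:9],P2@[8:9]
pos 10 'e': at 2 (via fail)
pos 11 'd': at 1 (via fail)  ** P0@[11:11]
pos 12 'd': at 1 (via fail)  ** P0@[12:12]
pos 13 'd': at 1 (via fail)  ** P0@[13:13]
pos 14 'e': at 2 (via fail)
pos 15 'c': at 5  ** P2@[14:15]
pos 16 'a': at 0 (via fail)
pos 17 'c': at 0
pos 18 'e': at 2
pos 19 'c': at 5  ** P2@[18:19]
pos 20 'd': at 1 (via fail)  ** P0@[20:20]
pos 21 'c': at 0 (via fail)
pos 22 'd': at 1  ** P0@[22:22]
pos 23 'e': at 2 (via fail)
pos 24 'b': at 0 (via fail)
pos 25 'e': at 2
pos 26 'c': at 5  ** P2@[25:26]
pos 27 'e': at 2 (via fail)
pos 28 'e': at 3
pos 29 'c': at 4  ** P1@[27:29],P2@[28:29]
pos 30 'd': at 1 (via fail)  ** P0@[30:30]
pos 31 'd': at 1 (via fail)  ** P0@[31:31]
pos 32 'e': at 2 (via fail)
pos 33 'c': at 5  ** P2@[32:33]
pos 34 'e': at 2 (via fail)
pos 35 'e': at 3
pos 36 'e': at 3 (via fail)
pos 37 'e': at 3 (via fail)
pos 38 'c': at 4  ** P1@[36:38],P2@[37:38]
pos 39 'a': at 0 (via fail)
pos 40 'e': at 2
pos 41 'd': at 1 (via fail)  ** P0@[41:41]
pos 42 'e': at 2 (via fail)
pos 43 'e': at 3
pos 44 'c': at 4  ** P1@[42:44],P2@[43:44]
pos 45 'b': at 0 (via fail)
pos 46 'e': at 2
pos 47 'd': at 1 (via fail)  ** P0@[47:47]
pos 48 'e': at 2 (via fail)
pos 49 'e': at 3
pos 50 'c': at 4  ** P1@[48:50],P2@[49:50]
pos 51 'e': at 2 (via fail)
pos 52 'e': at 3
pos 53 'e': at 3 (via fail)
pos 54 'c': at 4  ** P1@[52:54],P2@[53:54]
pos 55 'e': at 2 (via fail)
pos 56 'e': at 3
pos 57 'c': at 4  ** P1@[55:57],P2@[56:57]
pos 58 'b': at 0 (via fail)
pos 59 'c': at 0
pos 60 'd': at 1  ** P0@[60:60]
pos 61 'e': at 2 (via fail)
pos 62 'a': at 0 (via fail)
pos 63 'e': at 2
pos 64 'a': at 0 (via fail)
pos 65 'e': at 2
pos 66 'c': at 5  ** P2@[65:66]
pos 67 'd': at 1 (via fail)  ** P0@[67:67]
pos 68 'e': at 2 (via fail)
pos 69 'e': at 3
pos 70 'e': at 3 (via fail)
pos 71 'c': at 4  ** P1@[69:71],P2@[70:71]
pos 72 'a': at 0 (via fail)
pos 73 'c': at 0

Result: [[2,1],[2,2],[6,1],[6,2],[9,1],[9,2],[11,0],[12,0],[13,0],[15,2],[19,2],[20,0],[22,0],[26,2],[29,1],[29,2],[30,0],[31,0],[33,2],[38,1],[38,2],[41,0],[44,1],[44,2],[47,0],[50,1],[50,2],[54,1],[54,2],[57,1],[57,2],[60,0],[66,2],[67,0],[71,1],[71,2]]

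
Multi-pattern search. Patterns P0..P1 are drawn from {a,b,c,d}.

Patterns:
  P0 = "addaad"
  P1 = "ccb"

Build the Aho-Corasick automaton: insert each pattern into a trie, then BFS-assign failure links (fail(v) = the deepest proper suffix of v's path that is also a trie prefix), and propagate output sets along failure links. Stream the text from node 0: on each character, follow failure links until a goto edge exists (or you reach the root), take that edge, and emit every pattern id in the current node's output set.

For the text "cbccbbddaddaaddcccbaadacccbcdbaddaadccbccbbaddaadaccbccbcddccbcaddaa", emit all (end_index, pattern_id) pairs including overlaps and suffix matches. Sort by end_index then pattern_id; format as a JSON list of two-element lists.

Construct AC machine:
Trie (insert patterns):
  n0 'ε': a→1 c→7
  n1 'a': d→2
  n2 'ad': d→3
  n3 'add': a→4
  n4 'adda': a→5
  n5 'addaa': d→6
  n6 'addaad': ·  [P0 ends]
  n7 'c': c→8
  n8 'cc': b→9
  n9 'ccb': ·  [P1 ends]

BFS fail/out derivation:
  n1('a'): parent n0 fail=0; on 'a' 0 → fail=0;  out ∅∪∅=∅
  n7('c'): parent n0 fail=0; on 'c' 0 → fail=0;  out ∅∪∅=∅
  n2('ad'): parent n1 fail=0; on 'd' 0 → fail=0;  out ∅∪∅=∅
  n8('cc'): parent n7 fail=0; on 'c' 0 → fail=7;  out ∅∪∅=∅
  n3('add'): parent n2 fail=0; on 'd' 0 → fail=0;  out ∅∪∅=∅
  n9('ccb'): parent n8 fail=7; on 'b' 7→0 → fail=0;  out {1}∪∅={1}
  n4('adda'): parent n3 fail=0; on 'a' 0 → fail=1;  out ∅∪∅=∅
  n5('addaa'): parent n4 fail=1; on 'a' 1→0 → fail=1;  out ∅∪∅=∅
  n6('addaad'): parent n5 fail=1; on 'd' 1 → fail=2;  out {0}∪∅={0}

Text stream:
[0] read 'c'  n0⇒n7
[1] read 'b'  n7⇒n0 (via fail)
[2] read 'c'  n0⇒n7
[3] read 'c'  n7⇒n8
[4] read 'b'  n8⇒n9  ** P1@[2:4]
[5] read 'b'  n9⇒n0 (via fail)
[6] read 'd'  n0⇒n0
[7] read 'd'  n0⇒n0
[8] read 'a'  n0⇒n1
[9] read 'd'  n1⇒n2
[10] read 'd'  n2⇒n3
[11] read 'a'  n3⇒n4
[12] read 'a'  n4⇒n5
[13] read 'd'  n5⇒n6  ** P0@[8:13]
[14] read 'd'  n6⇒n3 (via fail)
[15] read 'c'  n3⇒n7 (via fail)
[16] read 'c'  n7⇒n8
[17] read 'c'  n8⇒n8 (via fail)
[18] read 'b'  n8⇒n9  ** P1@[16:18]
[19] read 'a'  n9⇒n1 (via fail)
[20] read 'a'  n1⇒n1 (via fail)
[21] read 'd'  n1⇒n2
[22] read 'a'  n2⇒n1 (via fail)
[23] read 'c'  n1⇒n7 (via fail)
[24] read 'c'  n7⇒n8
[25] read 'c'  n8⇒n8 (via fail)
[26] read 'b'  n8⇒n9  ** P1@[24:26]
[27] read 'c'  n9⇒n7 (via fail)
[28] read 'd'  n7⇒n0 (via fail)
[29] read 'b'  n0⇒n0
[30] read 'a'  n0⇒n1
[31] read 'd'  n1⇒n2
[32] read 'd'  n2⇒n3
[33] read 'a'  n3⇒n4
[34] read 'a'  n4⇒n5
[35] read 'd'  n5⇒n6  ** P0@[30:35]
[36] read 'c'  n6⇒n7 (via fail)
[37] read 'c'  n7⇒n8
[38] read 'b'  n8⇒n9  ** P1@[36:38]
[39] read 'c'  n9⇒n7 (via fail)
[40] read 'c'  n7⇒n8
[41] read 'b'  n8⇒n9  ** P1@[39:41]
[42] read 'b'  n9⇒n0 (via fail)
[43] read 'a'  n0⇒n1
[44] read 'd'  n1⇒n2
[45] read 'd'  n2⇒n3
[46] read 'a'  n3⇒n4
[47] read 'a'  n4⇒n5
[48] read 'd'  n5⇒n6  ** P0@[43:48]
[49] read 'a'  n6⇒n1 (via fail)
[50] read 'c'  n1⇒n7 (via fail)
[51] read 'c'  n7⇒n8
[52] read 'b'  n8⇒n9  ** P1@[50:52]
[53] read 'c'  n9⇒n7 (via fail)
[54] read 'c'  n7⇒n8
[55] read 'b'  n8⇒n9  ** P1@[53:55]
[56] read 'c'  n9⇒n7 (via fail)
[57] read 'd'  n7⇒n0 (via fail)
[58] read 'd'  n0⇒n0
[59] read 'c'  n0⇒n7
[60] read 'c'  n7⇒n8
[61] read 'b'  n8⇒n9  ** P1@[59:61]
[62] read 'c'  n9⇒n7 (via fail)
[63] read 'a'  n7⇒n1 (via fail)
[64] read 'd'  n1⇒n2
[65] read 'd'  n2⇒n3
[66] read 'a'  n3⇒n4
[67] read 'a'  n4⇒n5

Matches: [[4,1],[13,0],[18,1],[26,1],[35,0],[38,1],[41,1],[48,0],[52,1],[55,1],[61,1]]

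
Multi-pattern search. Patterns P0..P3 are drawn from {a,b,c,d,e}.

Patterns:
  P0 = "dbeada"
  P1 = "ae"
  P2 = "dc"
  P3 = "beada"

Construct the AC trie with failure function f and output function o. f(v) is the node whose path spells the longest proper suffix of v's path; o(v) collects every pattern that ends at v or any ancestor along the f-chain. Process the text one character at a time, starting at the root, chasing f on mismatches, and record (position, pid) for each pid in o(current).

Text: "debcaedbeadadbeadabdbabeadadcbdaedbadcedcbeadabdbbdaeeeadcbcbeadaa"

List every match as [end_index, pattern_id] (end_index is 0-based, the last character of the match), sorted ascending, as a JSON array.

Build:
Trie (insert patterns):
  0='ε' goto a→7 b→10 d→1
  1='d' goto b→2 c→9
  2='db' goto e→3
  3='dbe' goto a→4
  4='dbea' goto d→5
  5='dbead' goto a→6
  6='dbeada' goto ·  ←P0
  7='a' goto e→8
  8='ae' goto ·  ←P1
  9='dc' goto ·  ←P2
  10='b' goto e→11
  11='be' goto a→12
  12='bea' goto d→13
  13='bead' goto a→14
  14='beada' goto ·  ←P3

BFS fail/out derivation:
  n1('d'): parent n0 fail=0; on 'd' 0 → fail=0;  out ∅∪∅=∅
  n7('a'): parent n0 fail=0; on 'a' 0 → fail=0;  out ∅∪∅=∅
  n10('b'): parent n0 fail=0; on 'b' 0 → fail=0;  out ∅∪∅=∅
  n2('db'): parent n1 fail=0; on 'b' 0 → fail=10;  out ∅∪∅=∅
  n8('ae'): parent n7 fail=0; on 'e' 0 → fail=0;  out {1}∪∅={1}
  n9('dc'): parent n1 fail=0; on 'c' 0 → fail=0;  out {2}∪∅={2}
  n11('be'): parent n10 fail=0; on 'e' 0 → fail=0;  out ∅∪∅=∅
  n3('dbe'): parent n2 fail=10; on 'e' 10 → fail=11;  out ∅∪∅=∅
  n12('bea'): parent n11 fail=0; on 'a' 0 → fail=7;  out ∅∪∅=∅
  n4('dbea'): parent n3 fail=11; on 'a' 11 → fail=12;  out ∅∪∅=∅
  n13('bead'): parent n12 fail=7; on 'd' 7→0 → fail=1;  out ∅∪∅=∅
  n5('dbead'): parent n4 fail=12; on 'd' 12 → fail=13;  out ∅∪∅=∅
  n14('beada'): parent n13 fail=1; on 'a' 1→0 → fail=7;  out {3}∪∅={3}
  n6('dbeada'): parent n5 fail=13; on 'a' 13 → fail=14;  out {0}∪{3}={0,3}

Scan:
i=0 'd': node 0→1
i=1 'e': node 1→0 ·f
i=2 'b': node 0→10
i=3 'c': node 10→0 ·f
i=4 'a': node 0→7
i=5 'e': node 7→8  → match P1@[4:5]
i=6 'd': node 8→1 ·f
i=7 'b': node 1→2
i=8 'e': node 2→3
i=9 'a': node 3→4
i=10 'd': node 4→5
i=11 'a': node 5→6  → match P0@[6:11],P3@[7:11]
i=12 'd': node 6→1 ·f
i=13 'b': node 1→2
i=14 'e': node 2→3
i=15 'a': node 3→4
i=16 'd': node 4→5
i=17 'a': node 5→6  → match P0@[12:17],P3@[13:17]
i=18 'b': node 6→10 ·f
i=19 'd': node 10→1 ·f
i=20 'b': node 1→2
i=21 'a': node 2→7 ·f
i=22 'b': node 7→10 ·f
i=23 'e': node 10→11
i=24 'a': node 11→12
i=25 'd': node 12→13
i=26 'a': node 13→14  → match P3@[22:26]
i=27 'd': node 14→1 ·f
i=28 'c': node 1→9  → match P2@[27:28]
i=29 'b': node 9→10 ·f
i=30 'd': node 10→1 ·f
i=31 'a': node 1→7 ·f
i=32 'e': node 7→8  → match P1@[31:32]
i=33 'd': node 8→1 ·f
i=34 'b': node 1→2
i=35 'a': node 2→7 ·f
i=36 'd': node 7→1 ·f
i=37 'c': node 1→9  → match P2@[36:37]
i=38 'e': node 9→0 ·f
i=39 'd': node 0→1
i=40 'c': node 1→9  → match P2@[39:40]
i=41 'b': node 9→10 ·f
i=42 'e': node 10→11
i=43 'a': node 11→12
i=44 'd': node 12→13
i=45 'a': node 13→14  → match P3@[41:45]
i=46 'b': node 14→10 ·f
i=47 'd': node 10→1 ·f
i=48 'b': node 1→2
i=49 'b': node 2→10 ·f
i=50 'd': node 10→1 ·f
i=51 'a': node 1→7 ·f
i=52 'e': node 7→8  → match P1@[51:52]
i=53 'e': node 8→0 ·f
i=54 'e': node 0→0
i=55 'a': node 0→7
i=56 'd': node 7→1 ·f
i=57 'c': node 1→9  → match P2@[56:57]
i=58 'b': node 9→10 ·f
i=59 'c': node 10→0 ·f
i=60 'b': node 0→10
i=61 'e': node 10→11
i=62 'a': node 11→12
i=63 'd': node 12→13
i=64 'a': node 13→14  → match P3@[60:64]
i=65 'a': node 14→7 ·f

All matches (sorted): [[5,1],[11,0],[11,3],[17,0],[17,3],[26,3],[28,2],[32,1],[37,2],[40,2],[45,3],[52,1],[57,2],[64,3]]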